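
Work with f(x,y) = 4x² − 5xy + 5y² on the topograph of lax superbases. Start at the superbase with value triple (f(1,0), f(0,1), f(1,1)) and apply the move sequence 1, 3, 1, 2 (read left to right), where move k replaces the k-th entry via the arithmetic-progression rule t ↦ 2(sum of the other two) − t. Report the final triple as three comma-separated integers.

start (4,5,4) = (f(1,0),f(0,1),f(1,1))
replace slot 1: 2·(5+4) − 4 = 14 → (14,5,4)
replace slot 3: 2·(14+5) − 4 = 34 → (14,5,34)
replace slot 1: 2·(5+34) − 14 = 64 → (64,5,34)
replace slot 2: 2·(64+34) − 5 = 191 → (64,191,34)

64,191,34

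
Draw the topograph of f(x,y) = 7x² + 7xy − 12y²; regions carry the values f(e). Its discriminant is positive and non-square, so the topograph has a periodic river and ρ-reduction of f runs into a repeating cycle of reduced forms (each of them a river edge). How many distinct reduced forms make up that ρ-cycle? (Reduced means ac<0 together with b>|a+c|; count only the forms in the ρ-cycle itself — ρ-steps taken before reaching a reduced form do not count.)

D = 385, ⌊√D⌋ = 19
river: ρ → (-12,17,2)
river: ρ → (2,19,-3)
river: ρ → (-3,17,8)
river: ρ → (8,15,-5)
river: ρ → (-5,15,8)
river: ρ → (8,17,-3)
river: ρ → (-3,19,2)
river: ρ → (2,17,-12)
river: ρ → (-12,7,7)
river: ρ → (7,7,-12)
ρ-cycle length = 10 (tail of 0 descent steps not counted)

10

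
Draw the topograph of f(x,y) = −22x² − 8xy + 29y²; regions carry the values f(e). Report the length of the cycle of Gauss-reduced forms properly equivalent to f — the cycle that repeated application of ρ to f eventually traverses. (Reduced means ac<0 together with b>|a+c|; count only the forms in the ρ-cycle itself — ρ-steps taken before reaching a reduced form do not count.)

D = 2616, ⌊√D⌋ = 51
descent: ρ → (29,8,-22)  [lands on river]
river: ρ → (-22,36,15)
river: ρ → (15,24,-34)
river: ρ → (-34,44,5)
river: ρ → (5,46,-25)
river: ρ → (-25,4,26)
river: ρ → (26,48,-3)
river: ρ → (-3,48,26)
river: ρ → (26,4,-25)
river: ρ → (-25,46,5)
river: ρ → (5,44,-34)
river: ρ → (-34,24,15)
river: ρ → (15,36,-22)
river: ρ → (-22,8,29)
river: ρ → (29,50,-1)
river: ρ → (-1,50,29)
ρ-cycle length = 16 (tail of 1 descent step not counted)

16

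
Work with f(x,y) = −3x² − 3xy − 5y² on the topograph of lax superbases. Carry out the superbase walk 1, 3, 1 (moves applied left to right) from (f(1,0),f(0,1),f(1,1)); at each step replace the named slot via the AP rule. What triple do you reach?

start (-3,-5,-11) = (f(1,0),f(0,1),f(1,1))
replace slot 1: 2·((-5)+(-11)) − (-3) = -29 → (-29,-5,-11)
replace slot 3: 2·((-29)+(-5)) − (-11) = -57 → (-29,-5,-57)
replace slot 1: 2·((-5)+(-57)) − (-29) = -95 → (-95,-5,-57)

-95,-5,-57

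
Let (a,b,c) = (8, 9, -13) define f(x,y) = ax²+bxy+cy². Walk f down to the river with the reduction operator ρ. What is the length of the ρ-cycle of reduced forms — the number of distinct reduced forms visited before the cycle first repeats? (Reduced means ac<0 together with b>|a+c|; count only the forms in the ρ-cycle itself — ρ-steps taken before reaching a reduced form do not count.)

D = 497, ⌊√D⌋ = 22
river: ρ → (-13,17,4)
river: ρ → (4,15,-17)
river: ρ → (-17,19,2)
river: ρ → (2,21,-7)
river: ρ → (-7,21,2)
river: ρ → (2,19,-17)
river: ρ → (-17,15,4)
river: ρ → (4,17,-13)
river: ρ → (-13,9,8)
river: ρ → (8,7,-14)
river: ρ → (-14,21,1)
river: ρ → (1,21,-14)
river: ρ → (-14,7,8)
river: ρ → (8,9,-13)
ρ-cycle length = 14 (tail of 0 descent steps not counted)

14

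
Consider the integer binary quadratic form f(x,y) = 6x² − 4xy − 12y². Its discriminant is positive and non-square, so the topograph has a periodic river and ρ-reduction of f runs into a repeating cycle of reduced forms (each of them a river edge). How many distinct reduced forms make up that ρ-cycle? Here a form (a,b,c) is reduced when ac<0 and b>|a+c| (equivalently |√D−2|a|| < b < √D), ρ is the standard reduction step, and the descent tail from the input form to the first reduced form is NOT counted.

D = 304, ⌊√D⌋ = 17
descent: ρ → (-12,4,6)
descent: ρ → (6,8,-10)  [lands on river]
river: ρ → (-10,12,4)
river: ρ → (4,12,-10)
river: ρ → (-10,8,6)
river: ρ → (6,16,-2)
river: ρ → (-2,16,6)
ρ-cycle length = 6 (tail of 2 descent steps not counted)

6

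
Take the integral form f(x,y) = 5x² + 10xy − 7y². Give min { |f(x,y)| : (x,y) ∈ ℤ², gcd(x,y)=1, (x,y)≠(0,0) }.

river: ρ → (-7,4,8)
river: ρ → (8,12,-3)
river: ρ → (-3,12,8)
river: ρ → (8,4,-7)
river: ρ → (-7,10,5)
river: ρ → (5,10,-7)
closes: descent 0, river 6
min |a| on river = 3

3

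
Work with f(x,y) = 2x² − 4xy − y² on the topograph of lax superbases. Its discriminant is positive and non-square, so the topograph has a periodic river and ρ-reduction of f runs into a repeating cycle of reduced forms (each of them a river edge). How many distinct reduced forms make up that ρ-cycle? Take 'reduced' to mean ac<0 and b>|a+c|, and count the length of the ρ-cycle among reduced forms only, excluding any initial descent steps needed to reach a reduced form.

D = 24, ⌊√D⌋ = 4
descent: ρ → (-1,4,2)  [lands on river]
river: ρ → (2,4,-1)
ρ-cycle length = 2 (tail of 1 descent step not counted)

2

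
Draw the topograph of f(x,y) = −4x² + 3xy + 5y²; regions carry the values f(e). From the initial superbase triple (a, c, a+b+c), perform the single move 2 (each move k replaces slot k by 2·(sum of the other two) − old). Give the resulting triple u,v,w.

start (-4,5,4) = (f(1,0),f(0,1),f(1,1))
replace slot 2: 2·((-4)+4) − 5 = -5 → (-4,-5,4)

-4,-5,4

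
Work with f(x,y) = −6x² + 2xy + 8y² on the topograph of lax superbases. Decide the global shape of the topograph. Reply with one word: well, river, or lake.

D = b²−4ac = 2² − 4·(-6)·8 = 196
D = 14² is a perfect square ⇒ form factors over ℤ ⇒ lakes

lake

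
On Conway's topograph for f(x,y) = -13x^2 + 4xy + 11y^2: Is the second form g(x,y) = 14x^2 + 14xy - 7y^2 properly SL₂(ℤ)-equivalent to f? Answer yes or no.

D₁ = 588, D₂ = 588
river cycle of f (length 6): (11, 18, -6), (-6, 18, 11), (11, 4, -13), (-13, 22, 2), (2, 22, -13), (-13, 4, 11)
river cycle of g (length 2): (-7, 14, 14), (14, 14, -7)
cycles differ ⇒ inequivalent

no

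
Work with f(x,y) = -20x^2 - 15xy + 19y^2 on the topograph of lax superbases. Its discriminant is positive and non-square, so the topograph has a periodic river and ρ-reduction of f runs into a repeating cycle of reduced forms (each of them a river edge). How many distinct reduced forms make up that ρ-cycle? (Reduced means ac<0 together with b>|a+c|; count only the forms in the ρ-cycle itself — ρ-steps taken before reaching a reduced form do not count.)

D = 1745, ⌊√D⌋ = 41
descent: ρ → (19,15,-20)  [lands on river]
river: ρ → (-20,25,14)
river: ρ → (14,31,-14)
river: ρ → (-14,25,20)
river: ρ → (20,15,-19)
river: ρ → (-19,23,16)
river: ρ → (16,41,-1)
river: ρ → (-1,41,16)
river: ρ → (16,23,-19)
river: ρ → (-19,15,20)
river: ρ → (20,25,-14)
river: ρ → (-14,31,14)
river: ρ → (14,25,-20)
river: ρ → (-20,15,19)
river: ρ → (19,23,-16)
river: ρ → (-16,41,1)
river: ρ → (1,41,-16)
river: ρ → (-16,23,19)
ρ-cycle length = 18 (tail of 1 descent step not counted)

18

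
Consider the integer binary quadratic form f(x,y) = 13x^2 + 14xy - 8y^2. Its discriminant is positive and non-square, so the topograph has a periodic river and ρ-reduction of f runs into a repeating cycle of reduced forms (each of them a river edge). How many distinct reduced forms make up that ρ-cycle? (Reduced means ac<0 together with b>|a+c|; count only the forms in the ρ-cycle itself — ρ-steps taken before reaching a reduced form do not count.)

D = 612, ⌊√D⌋ = 24
river: ρ → (-8,18,9)
river: ρ → (9,18,-8)
river: ρ → (-8,14,13)
river: ρ → (13,12,-9)
river: ρ → (-9,24,1)
river: ρ → (1,24,-9)
river: ρ → (-9,12,13)
river: ρ → (13,14,-8)
ρ-cycle length = 8 (tail of 0 descent steps not counted)

8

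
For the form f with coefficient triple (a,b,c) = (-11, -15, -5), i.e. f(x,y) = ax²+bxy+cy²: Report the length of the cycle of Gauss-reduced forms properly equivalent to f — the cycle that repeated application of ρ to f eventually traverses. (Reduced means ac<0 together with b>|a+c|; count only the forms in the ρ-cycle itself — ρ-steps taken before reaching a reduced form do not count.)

D = 5, ⌊√D⌋ = 2
descent: ρ → (-5,5,-1)
descent: ρ → (-1,1,1)  [lands on river]
river: ρ → (1,1,-1)
ρ-cycle length = 2 (tail of 2 descent steps not counted)

2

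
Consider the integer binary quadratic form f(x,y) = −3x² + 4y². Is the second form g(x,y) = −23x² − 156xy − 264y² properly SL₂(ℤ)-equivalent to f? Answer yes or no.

D₁ = 48, D₂ = 48
river cycle of f (length 2): (-3, 6, 1), (1, 6, -3)
river cycle of g (length 2): (-3, 6, 1), (1, 6, -3)
cycles coincide ⇒ equivalent

yes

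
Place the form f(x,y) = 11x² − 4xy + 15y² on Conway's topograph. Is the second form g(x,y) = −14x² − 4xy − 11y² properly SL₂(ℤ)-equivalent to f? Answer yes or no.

D₁ = -644, D₂ = -600
discriminants differ ⇒ not SL₂(ℤ)-equivalent

no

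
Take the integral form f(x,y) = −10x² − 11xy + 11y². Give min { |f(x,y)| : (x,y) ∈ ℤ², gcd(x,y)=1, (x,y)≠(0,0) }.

descent: ρ → (11,11,-10)  [lands on river]
river: ρ → (-10,9,12)
river: ρ → (12,15,-7)
river: ρ → (-7,13,14)
river: ρ → (14,15,-6)
river: ρ → (-6,21,5)
river: ρ → (5,19,-10)
river: ρ → (-10,21,3)
river: ρ → (3,21,-10)
river: ρ → (-10,19,5)
river: ρ → (5,21,-6)
river: ρ → (-6,15,14)
river: ρ → (14,13,-7)
river: ρ → (-7,15,12)
river: ρ → (12,9,-10)
river: ρ → (-10,11,11)
closes: descent 1, river 16
min |a| on river = 3

3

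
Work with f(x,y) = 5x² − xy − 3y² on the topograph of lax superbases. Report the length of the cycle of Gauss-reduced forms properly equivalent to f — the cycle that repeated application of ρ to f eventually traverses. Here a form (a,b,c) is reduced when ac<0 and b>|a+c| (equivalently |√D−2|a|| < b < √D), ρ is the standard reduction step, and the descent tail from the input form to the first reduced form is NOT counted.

D = 61, ⌊√D⌋ = 7
descent: ρ → (-3,7,1)  [lands on river]
river: ρ → (1,7,-3)
river: ρ → (-3,5,3)
river: ρ → (3,7,-1)
river: ρ → (-1,7,3)
river: ρ → (3,5,-3)
ρ-cycle length = 6 (tail of 1 descent step not counted)

6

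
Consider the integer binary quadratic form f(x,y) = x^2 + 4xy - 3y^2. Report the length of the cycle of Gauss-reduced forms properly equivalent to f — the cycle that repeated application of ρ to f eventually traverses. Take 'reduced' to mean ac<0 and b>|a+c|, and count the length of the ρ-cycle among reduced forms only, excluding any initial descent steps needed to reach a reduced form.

D = 28, ⌊√D⌋ = 5
river: ρ → (-3,2,2)
river: ρ → (2,2,-3)
river: ρ → (-3,4,1)
river: ρ → (1,4,-3)
ρ-cycle length = 4 (tail of 0 descent steps not counted)

4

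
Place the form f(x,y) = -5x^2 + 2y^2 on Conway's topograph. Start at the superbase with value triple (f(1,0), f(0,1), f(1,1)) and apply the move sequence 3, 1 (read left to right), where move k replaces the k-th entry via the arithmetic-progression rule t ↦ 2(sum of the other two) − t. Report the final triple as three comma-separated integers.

start (-5,2,-3) = (f(1,0),f(0,1),f(1,1))
replace slot 3: 2·((-5)+2) − (-3) = -3 → (-5,2,-3)
replace slot 1: 2·(2+(-3)) − (-5) = 3 → (3,2,-3)

3,2,-3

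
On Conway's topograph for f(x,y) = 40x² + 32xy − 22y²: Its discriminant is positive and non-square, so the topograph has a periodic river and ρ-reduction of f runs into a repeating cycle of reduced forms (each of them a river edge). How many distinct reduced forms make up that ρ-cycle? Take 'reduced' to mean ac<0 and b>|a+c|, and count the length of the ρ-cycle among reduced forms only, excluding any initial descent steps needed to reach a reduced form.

D = 4544, ⌊√D⌋ = 67
river: ρ → (-22,56,16)
river: ρ → (16,40,-46)
river: ρ → (-46,52,10)
river: ρ → (10,48,-56)
river: ρ → (-56,64,2)
river: ρ → (2,64,-56)
river: ρ → (-56,48,10)
river: ρ → (10,52,-46)
river: ρ → (-46,40,16)
river: ρ → (16,56,-22)
river: ρ → (-22,32,40)
river: ρ → (40,48,-14)
river: ρ → (-14,64,8)
river: ρ → (8,64,-14)
river: ρ → (-14,48,40)
river: ρ → (40,32,-22)
ρ-cycle length = 16 (tail of 0 descent steps not counted)

16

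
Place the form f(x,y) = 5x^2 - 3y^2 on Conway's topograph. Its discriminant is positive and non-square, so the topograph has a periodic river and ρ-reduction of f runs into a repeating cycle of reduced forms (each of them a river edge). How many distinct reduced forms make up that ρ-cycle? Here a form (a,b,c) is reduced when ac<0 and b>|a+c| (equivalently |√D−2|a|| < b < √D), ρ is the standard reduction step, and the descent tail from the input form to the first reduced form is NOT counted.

D = 60, ⌊√D⌋ = 7
descent: ρ → (-3,6,2)  [lands on river]
river: ρ → (2,6,-3)
ρ-cycle length = 2 (tail of 1 descent step not counted)

2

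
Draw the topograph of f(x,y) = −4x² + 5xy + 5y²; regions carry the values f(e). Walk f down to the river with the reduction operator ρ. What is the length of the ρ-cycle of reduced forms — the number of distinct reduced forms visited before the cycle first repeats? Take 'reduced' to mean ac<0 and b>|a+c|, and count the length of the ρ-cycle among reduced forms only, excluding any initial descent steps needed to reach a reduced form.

D = 105, ⌊√D⌋ = 10
river: ρ → (5,5,-4)
river: ρ → (-4,3,6)
river: ρ → (6,9,-1)
river: ρ → (-1,9,6)
river: ρ → (6,3,-4)
river: ρ → (-4,5,5)
ρ-cycle length = 6 (tail of 0 descent steps not counted)

6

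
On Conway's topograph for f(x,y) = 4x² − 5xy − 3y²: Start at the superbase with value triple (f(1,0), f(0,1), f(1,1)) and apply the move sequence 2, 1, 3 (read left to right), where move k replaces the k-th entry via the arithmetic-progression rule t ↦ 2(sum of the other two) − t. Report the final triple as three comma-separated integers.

start (4,-3,-4) = (f(1,0),f(0,1),f(1,1))
replace slot 2: 2·(4+(-4)) − (-3) = 3 → (4,3,-4)
replace slot 1: 2·(3+(-4)) − 4 = -6 → (-6,3,-4)
replace slot 3: 2·((-6)+3) − (-4) = -2 → (-6,3,-2)

-6,3,-2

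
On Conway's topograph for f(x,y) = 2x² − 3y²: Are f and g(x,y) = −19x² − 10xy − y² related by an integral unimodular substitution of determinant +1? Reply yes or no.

D₁ = 24, D₂ = 24
river cycle of f (length 2): (2, 4, -1), (-1, 4, 2)
river cycle of g (length 2): (-1, 4, 2), (2, 4, -1)
cycles coincide ⇒ equivalent

yes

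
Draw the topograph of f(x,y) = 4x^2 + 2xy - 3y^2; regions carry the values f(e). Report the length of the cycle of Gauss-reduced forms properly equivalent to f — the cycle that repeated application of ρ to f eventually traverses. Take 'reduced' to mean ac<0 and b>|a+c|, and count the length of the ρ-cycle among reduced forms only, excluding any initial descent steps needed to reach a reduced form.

D = 52, ⌊√D⌋ = 7
river: ρ → (-3,4,3)
river: ρ → (3,2,-4)
river: ρ → (-4,6,1)
river: ρ → (1,6,-4)
river: ρ → (-4,2,3)
river: ρ → (3,4,-3)
river: ρ → (-3,2,4)
river: ρ → (4,6,-1)
river: ρ → (-1,6,4)
river: ρ → (4,2,-3)
ρ-cycle length = 10 (tail of 0 descent steps not counted)

10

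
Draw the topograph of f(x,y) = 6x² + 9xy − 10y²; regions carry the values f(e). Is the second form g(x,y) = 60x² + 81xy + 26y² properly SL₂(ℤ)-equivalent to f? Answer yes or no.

D₁ = 321, D₂ = 321
river cycle of f (length 6): (-10, 11, 5), (5, 9, -12), (-12, 15, 2), (2, 17, -4), (-4, 15, 6), (6, 9, -10)
river cycle of g (length 6): (2, 17, -4), (-4, 15, 6), (6, 9, -10), (-10, 11, 5), (5, 9, -12), (-12, 15, 2)
cycles coincide ⇒ equivalent

yes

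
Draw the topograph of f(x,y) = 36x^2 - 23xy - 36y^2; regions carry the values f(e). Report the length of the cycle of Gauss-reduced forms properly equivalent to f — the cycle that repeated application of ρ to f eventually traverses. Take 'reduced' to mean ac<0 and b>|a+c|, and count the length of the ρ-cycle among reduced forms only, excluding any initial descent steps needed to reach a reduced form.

D = 5713, ⌊√D⌋ = 75
descent: ρ → (-36,23,36)  [lands on river]
river: ρ → (36,49,-23)
river: ρ → (-23,43,42)
river: ρ → (42,41,-24)
river: ρ → (-24,55,28)
river: ρ → (28,57,-22)
river: ρ → (-22,75,1)
river: ρ → (1,75,-22)
river: ρ → (-22,57,28)
river: ρ → (28,55,-24)
river: ρ → (-24,41,42)
river: ρ → (42,43,-23)
river: ρ → (-23,49,36)
river: ρ → (36,23,-36)
river: ρ → (-36,49,23)
river: ρ → (23,43,-42)
river: ρ → (-42,41,24)
river: ρ → (24,55,-28)
river: ρ → (-28,57,22)
river: ρ → (22,75,-1)
river: ρ → (-1,75,22)
river: ρ → (22,57,-28)
river: ρ → (-28,55,24)
river: ρ → (24,41,-42)
river: ρ → (-42,43,23)
river: ρ → (23,49,-36)
ρ-cycle length = 26 (tail of 1 descent step not counted)

26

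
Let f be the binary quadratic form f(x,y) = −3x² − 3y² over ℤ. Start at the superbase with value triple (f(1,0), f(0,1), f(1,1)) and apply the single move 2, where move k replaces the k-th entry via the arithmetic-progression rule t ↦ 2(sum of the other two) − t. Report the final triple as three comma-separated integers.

start (-3,-3,-6) = (f(1,0),f(0,1),f(1,1))
replace slot 2: 2·((-3)+(-6)) − (-3) = -15 → (-3,-15,-6)

-3,-15,-6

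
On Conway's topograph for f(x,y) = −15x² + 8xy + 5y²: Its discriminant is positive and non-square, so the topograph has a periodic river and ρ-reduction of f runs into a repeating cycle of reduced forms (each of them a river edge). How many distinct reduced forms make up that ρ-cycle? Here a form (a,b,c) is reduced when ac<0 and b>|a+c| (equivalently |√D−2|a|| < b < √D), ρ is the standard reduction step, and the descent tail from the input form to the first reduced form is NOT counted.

D = 364, ⌊√D⌋ = 19
descent: ρ → (5,12,-11)  [lands on river]
river: ρ → (-11,10,6)
river: ρ → (6,14,-7)
river: ρ → (-7,14,6)
river: ρ → (6,10,-11)
river: ρ → (-11,12,5)
river: ρ → (5,18,-2)
river: ρ → (-2,18,5)
ρ-cycle length = 8 (tail of 1 descent step not counted)

8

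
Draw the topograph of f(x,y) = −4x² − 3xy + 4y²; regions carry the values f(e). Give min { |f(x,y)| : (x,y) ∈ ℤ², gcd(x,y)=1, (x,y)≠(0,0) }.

descent: ρ → (4,3,-4)  [lands on river]
river: ρ → (-4,5,3)
river: ρ → (3,7,-2)
river: ρ → (-2,5,6)
river: ρ → (6,7,-1)
river: ρ → (-1,7,6)
river: ρ → (6,5,-2)
river: ρ → (-2,7,3)
river: ρ → (3,5,-4)
river: ρ → (-4,3,4)
river: ρ → (4,5,-3)
river: ρ → (-3,7,2)
river: ρ → (2,5,-6)
river: ρ → (-6,7,1)
river: ρ → (1,7,-6)
river: ρ → (-6,5,2)
river: ρ → (2,7,-3)
river: ρ → (-3,5,4)
closes: descent 1, river 18
min |a| on river = 1

1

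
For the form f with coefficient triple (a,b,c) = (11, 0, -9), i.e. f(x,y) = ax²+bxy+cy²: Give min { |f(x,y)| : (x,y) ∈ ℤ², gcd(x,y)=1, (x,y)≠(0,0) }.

descent: ρ → (-9,18,2)  [lands on river]
river: ρ → (2,18,-9)
closes: descent 1, river 2
min |a| on river = 2

2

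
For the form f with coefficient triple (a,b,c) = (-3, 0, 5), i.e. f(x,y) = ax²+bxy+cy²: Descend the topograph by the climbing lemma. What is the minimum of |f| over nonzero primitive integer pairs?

descent: ρ → (5,0,-3)
descent: ρ → (-3,6,2)  [lands on river]
river: ρ → (2,6,-3)
closes: descent 2, river 2
min |a| on river = 2

2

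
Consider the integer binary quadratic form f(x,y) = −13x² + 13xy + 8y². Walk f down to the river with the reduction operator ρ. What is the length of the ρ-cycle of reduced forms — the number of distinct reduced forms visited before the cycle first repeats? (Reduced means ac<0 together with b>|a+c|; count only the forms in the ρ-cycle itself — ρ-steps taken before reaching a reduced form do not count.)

D = 585, ⌊√D⌋ = 24
river: ρ → (8,19,-7)
river: ρ → (-7,23,2)
river: ρ → (2,21,-18)
river: ρ → (-18,15,5)
river: ρ → (5,15,-18)
river: ρ → (-18,21,2)
river: ρ → (2,23,-7)
river: ρ → (-7,19,8)
river: ρ → (8,13,-13)
river: ρ → (-13,13,8)
ρ-cycle length = 10 (tail of 0 descent steps not counted)

10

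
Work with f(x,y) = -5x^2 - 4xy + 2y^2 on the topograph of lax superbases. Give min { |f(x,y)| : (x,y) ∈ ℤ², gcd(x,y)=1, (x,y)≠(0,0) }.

descent: ρ → (2,4,-5)  [lands on river]
river: ρ → (-5,6,1)
river: ρ → (1,6,-5)
river: ρ → (-5,4,2)
closes: descent 1, river 4
min |a| on river = 1

1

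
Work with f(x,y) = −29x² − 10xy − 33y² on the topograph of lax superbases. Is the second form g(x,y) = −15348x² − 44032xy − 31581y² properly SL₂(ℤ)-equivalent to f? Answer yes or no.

D₁ = -3728, D₂ = -3728
f is negative-definite; reduce −f:
−f: reduced (well bottom): (29,10,33) with a≤c, −a<b≤a
flip sign back: reduced form of f is (-29,-10,-33)
g is negative-definite; reduce −g:
−g: translate: b→13336 (≡44032 mod 30696), so (15348,44032,31581)→(15348,13336,2897)
−g: flip: (15348,13336,2897)→(2897,-13336,15348)
−g: translate: b→-1748 (≡-13336 mod 5794), so (2897,-13336,15348)→(2897,-1748,264)
−g: flip: (2897,-1748,264)→(264,1748,2897)
−g: translate: b→164 (≡1748 mod 528), so (264,1748,2897)→(264,164,29)
−g: flip: (264,164,29)→(29,-164,264)
−g: translate: b→10 (≡-164 mod 58), so (29,-164,264)→(29,10,33)
−g: reduced (well bottom): (29,10,33) with a≤c, −a<b≤a
flip sign back: reduced form of g is (-29,-10,-33)
reduced forms (-29, -10, -33) vs (-29, -10, -33) ⇒ equivalent

yes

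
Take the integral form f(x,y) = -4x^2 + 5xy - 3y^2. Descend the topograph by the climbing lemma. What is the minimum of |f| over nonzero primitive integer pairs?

translate: b→3 (≡-5 mod 8), so (4,-5,3)→(4,3,2)
flip: (4,3,2)→(2,-3,4)
translate: b→1 (≡-3 mod 4), so (2,-3,4)→(2,1,3)
reduced (well bottom): (2,1,3) with a≤c, −a<b≤a
well minimum |f| = |-2| = 2 (negative-definite)

2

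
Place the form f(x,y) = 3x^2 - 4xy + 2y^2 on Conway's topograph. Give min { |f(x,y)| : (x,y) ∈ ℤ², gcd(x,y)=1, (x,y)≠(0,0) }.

translate: b→2 (≡-4 mod 6), so (3,-4,2)→(3,2,1)
flip: (3,2,1)→(1,-2,3)
translate: b→0 (≡-2 mod 2), so (1,-2,3)→(1,0,2)
reduced (well bottom): (1,0,2) with a≤c, −a<b≤a
well minimum = a = 1

1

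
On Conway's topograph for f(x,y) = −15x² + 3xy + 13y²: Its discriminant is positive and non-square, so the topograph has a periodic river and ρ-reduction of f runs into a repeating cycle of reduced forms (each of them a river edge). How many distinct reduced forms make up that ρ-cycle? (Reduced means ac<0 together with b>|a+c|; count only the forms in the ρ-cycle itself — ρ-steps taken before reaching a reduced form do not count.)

D = 789, ⌊√D⌋ = 28
river: ρ → (13,23,-5)
river: ρ → (-5,27,3)
river: ρ → (3,27,-5)
river: ρ → (-5,23,13)
river: ρ → (13,3,-15)
river: ρ → (-15,27,1)
river: ρ → (1,27,-15)
river: ρ → (-15,3,13)
ρ-cycle length = 8 (tail of 0 descent steps not counted)

8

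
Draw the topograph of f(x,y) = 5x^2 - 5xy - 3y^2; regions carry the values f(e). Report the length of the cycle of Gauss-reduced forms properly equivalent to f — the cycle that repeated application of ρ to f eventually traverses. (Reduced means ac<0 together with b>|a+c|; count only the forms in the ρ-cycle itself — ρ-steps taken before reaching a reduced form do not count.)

D = 85, ⌊√D⌋ = 9
descent: ρ → (-3,5,5)  [lands on river]
river: ρ → (5,5,-3)
river: ρ → (-3,7,3)
river: ρ → (3,5,-5)
river: ρ → (-5,5,3)
river: ρ → (3,7,-3)
ρ-cycle length = 6 (tail of 1 descent step not counted)

6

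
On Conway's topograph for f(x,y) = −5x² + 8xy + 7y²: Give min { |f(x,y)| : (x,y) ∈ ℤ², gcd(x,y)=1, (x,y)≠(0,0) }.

river: ρ → (7,6,-6)
river: ρ → (-6,6,7)
river: ρ → (7,8,-5)
river: ρ → (-5,12,3)
river: ρ → (3,12,-5)
river: ρ → (-5,8,7)
closes: descent 0, river 6
min |a| on river = 3

3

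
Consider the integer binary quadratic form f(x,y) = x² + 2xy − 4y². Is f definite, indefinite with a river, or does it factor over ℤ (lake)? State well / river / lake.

D = b²−4ac = 2² − 4·1·(-4) = 20
D > 0 non-square ⇒ indefinite ⇒ periodic river

river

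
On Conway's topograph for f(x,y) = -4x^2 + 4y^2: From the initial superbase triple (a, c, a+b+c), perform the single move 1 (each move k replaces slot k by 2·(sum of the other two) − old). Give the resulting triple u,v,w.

start (-4,4,0) = (f(1,0),f(0,1),f(1,1))
replace slot 1: 2·(4+0) − (-4) = 12 → (12,4,0)

12,4,0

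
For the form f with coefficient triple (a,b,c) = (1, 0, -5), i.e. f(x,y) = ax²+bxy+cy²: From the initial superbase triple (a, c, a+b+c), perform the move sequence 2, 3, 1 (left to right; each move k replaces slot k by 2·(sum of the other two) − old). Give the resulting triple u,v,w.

start (1,-5,-4) = (f(1,0),f(0,1),f(1,1))
replace slot 2: 2·(1+(-4)) − (-5) = -1 → (1,-1,-4)
replace slot 3: 2·(1+(-1)) − (-4) = 4 → (1,-1,4)
replace slot 1: 2·((-1)+4) − 1 = 5 → (5,-1,4)

5,-1,4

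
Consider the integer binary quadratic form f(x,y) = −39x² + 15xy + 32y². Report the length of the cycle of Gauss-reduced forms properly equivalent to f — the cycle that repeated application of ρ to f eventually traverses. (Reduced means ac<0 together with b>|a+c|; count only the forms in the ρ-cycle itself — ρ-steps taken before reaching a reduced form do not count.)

D = 5217, ⌊√D⌋ = 72
river: ρ → (32,49,-22)
river: ρ → (-22,39,42)
river: ρ → (42,45,-19)
river: ρ → (-19,69,6)
river: ρ → (6,63,-52)
river: ρ → (-52,41,17)
river: ρ → (17,61,-22)
river: ρ → (-22,71,2)
river: ρ → (2,69,-57)
river: ρ → (-57,45,14)
river: ρ → (14,67,-13)
river: ρ → (-13,63,24)
river: ρ → (24,33,-43)
river: ρ → (-43,53,14)
river: ρ → (14,59,-31)
river: ρ → (-31,65,8)
river: ρ → (8,63,-39)
river: ρ → (-39,15,32)
ρ-cycle length = 18 (tail of 0 descent steps not counted)

18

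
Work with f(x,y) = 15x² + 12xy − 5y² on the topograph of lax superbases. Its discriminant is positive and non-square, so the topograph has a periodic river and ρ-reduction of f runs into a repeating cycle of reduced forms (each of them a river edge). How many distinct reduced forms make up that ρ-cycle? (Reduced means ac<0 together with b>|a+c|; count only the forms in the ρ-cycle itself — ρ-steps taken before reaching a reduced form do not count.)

D = 444, ⌊√D⌋ = 21
river: ρ → (-5,18,6)
river: ρ → (6,18,-5)
river: ρ → (-5,12,15)
river: ρ → (15,18,-2)
river: ρ → (-2,18,15)
river: ρ → (15,12,-5)
ρ-cycle length = 6 (tail of 0 descent steps not counted)

6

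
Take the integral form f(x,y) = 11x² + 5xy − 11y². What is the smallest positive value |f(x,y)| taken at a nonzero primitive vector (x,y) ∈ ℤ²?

river: ρ → (-11,17,5)
river: ρ → (5,13,-17)
river: ρ → (-17,21,1)
river: ρ → (1,21,-17)
river: ρ → (-17,13,5)
river: ρ → (5,17,-11)
river: ρ → (-11,5,11)
river: ρ → (11,17,-5)
river: ρ → (-5,13,17)
river: ρ → (17,21,-1)
river: ρ → (-1,21,17)
river: ρ → (17,13,-5)
river: ρ → (-5,17,11)
river: ρ → (11,5,-11)
closes: descent 0, river 14
min |a| on river = 1

1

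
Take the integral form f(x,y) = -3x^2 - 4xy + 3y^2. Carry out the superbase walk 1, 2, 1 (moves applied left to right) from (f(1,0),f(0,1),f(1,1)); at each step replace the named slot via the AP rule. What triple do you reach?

start (-3,3,-4) = (f(1,0),f(0,1),f(1,1))
replace slot 1: 2·(3+(-4)) − (-3) = 1 → (1,3,-4)
replace slot 2: 2·(1+(-4)) − 3 = -9 → (1,-9,-4)
replace slot 1: 2·((-9)+(-4)) − 1 = -27 → (-27,-9,-4)

-27,-9,-4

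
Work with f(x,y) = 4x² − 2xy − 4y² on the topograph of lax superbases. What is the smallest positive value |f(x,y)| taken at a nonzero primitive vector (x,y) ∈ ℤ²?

descent: ρ → (-4,2,4)  [lands on river]
river: ρ → (4,6,-2)
river: ρ → (-2,6,4)
river: ρ → (4,2,-4)
river: ρ → (-4,6,2)
river: ρ → (2,6,-4)
closes: descent 1, river 6
min |a| on river = 2

2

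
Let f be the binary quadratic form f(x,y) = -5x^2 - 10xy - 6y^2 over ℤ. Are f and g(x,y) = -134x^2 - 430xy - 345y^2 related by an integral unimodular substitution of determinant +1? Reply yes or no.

D₁ = -20, D₂ = -20
f is negative-definite; reduce −f:
−f: translate: b→0 (≡10 mod 10), so (5,10,6)→(5,0,1)
−f: flip: (5,0,1)→(1,0,5)
−f: reduced (well bottom): (1,0,5) with a≤c, −a<b≤a
flip sign back: reduced form of f is (-1,0,-5)
g is negative-definite; reduce −g:
−g: translate: b→-106 (≡430 mod 268), so (134,430,345)→(134,-106,21)
−g: flip: (134,-106,21)→(21,106,134)
−g: translate: b→-20 (≡106 mod 42), so (21,106,134)→(21,-20,5)
−g: flip: (21,-20,5)→(5,20,21)
−g: translate: b→0 (≡20 mod 10), so (5,20,21)→(5,0,1)
−g: flip: (5,0,1)→(1,0,5)
−g: reduced (well bottom): (1,0,5) with a≤c, −a<b≤a
flip sign back: reduced form of g is (-1,0,-5)
reduced forms (-1, 0, -5) vs (-1, 0, -5) ⇒ equivalent

yes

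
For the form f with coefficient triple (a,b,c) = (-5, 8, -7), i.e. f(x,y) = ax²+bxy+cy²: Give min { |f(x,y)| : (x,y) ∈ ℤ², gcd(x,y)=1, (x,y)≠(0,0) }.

translate: b→2 (≡-8 mod 10), so (5,-8,7)→(5,2,4)
flip: (5,2,4)→(4,-2,5)
reduced (well bottom): (4,-2,5) with a≤c, −a<b≤a
well minimum |f| = |-4| = 4 (negative-definite)

4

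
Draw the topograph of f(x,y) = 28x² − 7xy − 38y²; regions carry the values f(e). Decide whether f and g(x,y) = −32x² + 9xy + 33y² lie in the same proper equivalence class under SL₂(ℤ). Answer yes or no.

D₁ = 4305, D₂ = 4305
river cycle of f (length 8): (28, 49, -17), (-17, 53, 22), (22, 35, -35), (-35, 35, 22), (22, 53, -17), (-17, 49, 28), (28, 63, -3), (-3, 63, 28)
river cycle of g (length 8): (33, 57, -8), (-8, 55, 40), (40, 25, -23), (-23, 21, 42), (42, 63, -2), (-2, 65, 10), (10, 55, -32), (-32, 9, 33)
cycles differ ⇒ inequivalent

no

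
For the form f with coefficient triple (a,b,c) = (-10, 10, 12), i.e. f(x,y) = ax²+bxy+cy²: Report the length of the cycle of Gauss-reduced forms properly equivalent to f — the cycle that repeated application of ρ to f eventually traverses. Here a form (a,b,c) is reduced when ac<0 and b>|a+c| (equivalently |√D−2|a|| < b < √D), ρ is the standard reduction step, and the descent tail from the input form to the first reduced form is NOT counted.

D = 580, ⌊√D⌋ = 24
river: ρ → (12,14,-8)
river: ρ → (-8,18,8)
river: ρ → (8,14,-12)
river: ρ → (-12,10,10)
river: ρ → (10,10,-12)
river: ρ → (-12,14,8)
river: ρ → (8,18,-8)
river: ρ → (-8,14,12)
river: ρ → (12,10,-10)
river: ρ → (-10,10,12)
ρ-cycle length = 10 (tail of 0 descent steps not counted)

10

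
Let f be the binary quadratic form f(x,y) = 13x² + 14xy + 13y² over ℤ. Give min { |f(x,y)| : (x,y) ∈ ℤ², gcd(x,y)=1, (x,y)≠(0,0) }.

translate: b→-12 (≡14 mod 26), so (13,14,13)→(13,-12,12)
flip: (13,-12,12)→(12,12,13)
reduced (well bottom): (12,12,13) with a≤c, −a<b≤a
well minimum = a = 12

12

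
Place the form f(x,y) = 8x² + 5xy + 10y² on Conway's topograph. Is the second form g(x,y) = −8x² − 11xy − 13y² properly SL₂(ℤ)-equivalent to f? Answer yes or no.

D₁ = -295, D₂ = -295
f: reduced (well bottom): (8,5,10) with a≤c, −a<b≤a
g is negative-definite; reduce −g:
−g: translate: b→-5 (≡11 mod 16), so (8,11,13)→(8,-5,10)
−g: reduced (well bottom): (8,-5,10) with a≤c, −a<b≤a
flip sign back: reduced form of g is (-8,5,-10)
reduced forms (8, 5, 10) vs (-8, 5, -10) ⇒ inequivalent

no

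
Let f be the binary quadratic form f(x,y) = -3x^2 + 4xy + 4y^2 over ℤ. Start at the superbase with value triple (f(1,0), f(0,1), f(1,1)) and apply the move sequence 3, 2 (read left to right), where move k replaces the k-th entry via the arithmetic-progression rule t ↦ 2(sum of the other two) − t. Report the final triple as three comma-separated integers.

start (-3,4,5) = (f(1,0),f(0,1),f(1,1))
replace slot 3: 2·((-3)+4) − 5 = -3 → (-3,4,-3)
replace slot 2: 2·((-3)+(-3)) − 4 = -16 → (-3,-16,-3)

-3,-16,-3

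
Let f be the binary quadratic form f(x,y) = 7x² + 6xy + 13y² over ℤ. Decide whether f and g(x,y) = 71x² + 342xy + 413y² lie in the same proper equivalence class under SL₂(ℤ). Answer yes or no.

D₁ = -328, D₂ = -328
f: reduced (well bottom): (7,6,13) with a≤c, −a<b≤a
g: translate: b→58 (≡342 mod 142), so (71,342,413)→(71,58,13)
g: flip: (71,58,13)→(13,-58,71)
g: translate: b→-6 (≡-58 mod 26), so (13,-58,71)→(13,-6,7)
g: flip: (13,-6,7)→(7,6,13)
g: reduced (well bottom): (7,6,13) with a≤c, −a<b≤a
reduced forms (7, 6, 13) vs (7, 6, 13) ⇒ equivalent

yes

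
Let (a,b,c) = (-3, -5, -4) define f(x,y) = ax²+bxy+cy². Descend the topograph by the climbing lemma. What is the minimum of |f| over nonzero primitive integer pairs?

translate: b→-1 (≡5 mod 6), so (3,5,4)→(3,-1,2)
flip: (3,-1,2)→(2,1,3)
reduced (well bottom): (2,1,3) with a≤c, −a<b≤a
well minimum |f| = |-2| = 2 (negative-definite)

2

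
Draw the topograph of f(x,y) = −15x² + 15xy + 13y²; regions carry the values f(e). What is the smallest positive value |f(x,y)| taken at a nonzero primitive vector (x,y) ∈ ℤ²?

river: ρ → (13,11,-17)
river: ρ → (-17,23,7)
river: ρ → (7,19,-23)
river: ρ → (-23,27,3)
river: ρ → (3,27,-23)
river: ρ → (-23,19,7)
river: ρ → (7,23,-17)
river: ρ → (-17,11,13)
river: ρ → (13,15,-15)
river: ρ → (-15,15,13)
closes: descent 0, river 10
min |a| on river = 3

3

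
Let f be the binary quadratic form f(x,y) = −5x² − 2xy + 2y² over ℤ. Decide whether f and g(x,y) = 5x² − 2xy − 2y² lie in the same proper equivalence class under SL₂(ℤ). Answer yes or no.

D₁ = 44, D₂ = 44
river cycle of f (length 2): (2, 6, -1), (-1, 6, 2)
river cycle of g (length 2): (-2, 6, 1), (1, 6, -2)
cycles differ ⇒ inequivalent

no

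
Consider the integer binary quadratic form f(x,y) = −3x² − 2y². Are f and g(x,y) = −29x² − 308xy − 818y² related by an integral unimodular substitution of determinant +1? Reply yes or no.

D₁ = -24, D₂ = -24
f is negative-definite; reduce −f:
−f: flip: (3,0,2)→(2,0,3)
−f: reduced (well bottom): (2,0,3) with a≤c, −a<b≤a
flip sign back: reduced form of f is (-2,0,-3)
g is negative-definite; reduce −g:
−g: translate: b→18 (≡308 mod 58), so (29,308,818)→(29,18,3)
−g: flip: (29,18,3)→(3,-18,29)
−g: translate: b→0 (≡-18 mod 6), so (3,-18,29)→(3,0,2)
−g: flip: (3,0,2)→(2,0,3)
−g: reduced (well bottom): (2,0,3) with a≤c, −a<b≤a
flip sign back: reduced form of g is (-2,0,-3)
reduced forms (-2, 0, -3) vs (-2, 0, -3) ⇒ equivalent

yes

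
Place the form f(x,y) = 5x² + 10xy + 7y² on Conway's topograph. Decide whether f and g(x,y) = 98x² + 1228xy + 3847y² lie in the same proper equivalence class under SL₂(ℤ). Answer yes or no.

D₁ = -40, D₂ = -40
f: translate: b→0 (≡10 mod 10), so (5,10,7)→(5,0,2)
f: flip: (5,0,2)→(2,0,5)
f: reduced (well bottom): (2,0,5) with a≤c, −a<b≤a
g: translate: b→52 (≡1228 mod 196), so (98,1228,3847)→(98,52,7)
g: flip: (98,52,7)→(7,-52,98)
g: translate: b→4 (≡-52 mod 14), so (7,-52,98)→(7,4,2)
g: flip: (7,4,2)→(2,-4,7)
g: translate: b→0 (≡-4 mod 4), so (2,-4,7)→(2,0,5)
g: reduced (well bottom): (2,0,5) with a≤c, −a<b≤a
reduced forms (2, 0, 5) vs (2, 0, 5) ⇒ equivalent

yes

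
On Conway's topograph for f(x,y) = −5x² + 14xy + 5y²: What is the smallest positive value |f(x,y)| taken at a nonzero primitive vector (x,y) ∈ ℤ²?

river: ρ → (5,16,-2)
river: ρ → (-2,16,5)
river: ρ → (5,14,-5)
river: ρ → (-5,16,2)
river: ρ → (2,16,-5)
river: ρ → (-5,14,5)
closes: descent 0, river 6
min |a| on river = 2

2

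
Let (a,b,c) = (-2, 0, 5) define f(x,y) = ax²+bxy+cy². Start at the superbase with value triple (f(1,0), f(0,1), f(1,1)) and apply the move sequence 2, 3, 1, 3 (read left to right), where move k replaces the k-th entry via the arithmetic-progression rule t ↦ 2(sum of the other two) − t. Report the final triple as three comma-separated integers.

start (-2,5,3) = (f(1,0),f(0,1),f(1,1))
replace slot 2: 2·((-2)+3) − 5 = -3 → (-2,-3,3)
replace slot 3: 2·((-2)+(-3)) − 3 = -13 → (-2,-3,-13)
replace slot 1: 2·((-3)+(-13)) − (-2) = -30 → (-30,-3,-13)
replace slot 3: 2·((-30)+(-3)) − (-13) = -53 → (-30,-3,-53)

-30,-3,-53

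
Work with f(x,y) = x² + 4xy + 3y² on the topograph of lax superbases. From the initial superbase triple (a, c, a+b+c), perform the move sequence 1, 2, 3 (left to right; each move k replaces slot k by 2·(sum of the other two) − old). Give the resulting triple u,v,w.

start (1,3,8) = (f(1,0),f(0,1),f(1,1))
replace slot 1: 2·(3+8) − 1 = 21 → (21,3,8)
replace slot 2: 2·(21+8) − 3 = 55 → (21,55,8)
replace slot 3: 2·(21+55) − 8 = 144 → (21,55,144)

21,55,144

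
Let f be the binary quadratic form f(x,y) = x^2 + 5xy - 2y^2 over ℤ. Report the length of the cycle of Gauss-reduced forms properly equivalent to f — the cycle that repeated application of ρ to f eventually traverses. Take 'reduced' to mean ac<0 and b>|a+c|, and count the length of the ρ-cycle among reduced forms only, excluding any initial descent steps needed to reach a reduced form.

D = 33, ⌊√D⌋ = 5
river: ρ → (-2,3,3)
river: ρ → (3,3,-2)
river: ρ → (-2,5,1)
river: ρ → (1,5,-2)
ρ-cycle length = 4 (tail of 0 descent steps not counted)

4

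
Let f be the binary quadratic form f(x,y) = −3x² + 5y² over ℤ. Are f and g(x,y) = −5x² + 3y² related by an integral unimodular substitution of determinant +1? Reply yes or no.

D₁ = 60, D₂ = 60
river cycle of f (length 2): (-3, 6, 2), (2, 6, -3)
river cycle of g (length 2): (3, 6, -2), (-2, 6, 3)
cycles differ ⇒ inequivalent

no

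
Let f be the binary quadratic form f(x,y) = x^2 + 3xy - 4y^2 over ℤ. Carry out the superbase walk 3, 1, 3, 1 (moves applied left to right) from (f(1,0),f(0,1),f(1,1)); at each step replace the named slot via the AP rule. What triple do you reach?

start (1,-4,0) = (f(1,0),f(0,1),f(1,1))
replace slot 3: 2·(1+(-4)) − 0 = -6 → (1,-4,-6)
replace slot 1: 2·((-4)+(-6)) − 1 = -21 → (-21,-4,-6)
replace slot 3: 2·((-21)+(-4)) − (-6) = -44 → (-21,-4,-44)
replace slot 1: 2·((-4)+(-44)) − (-21) = -75 → (-75,-4,-44)

-75,-4,-44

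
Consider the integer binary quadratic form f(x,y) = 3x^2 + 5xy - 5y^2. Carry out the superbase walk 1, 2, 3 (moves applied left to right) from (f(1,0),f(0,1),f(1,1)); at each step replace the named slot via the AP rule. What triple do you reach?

start (3,-5,3) = (f(1,0),f(0,1),f(1,1))
replace slot 1: 2·((-5)+3) − 3 = -7 → (-7,-5,3)
replace slot 2: 2·((-7)+3) − (-5) = -3 → (-7,-3,3)
replace slot 3: 2·((-7)+(-3)) − 3 = -23 → (-7,-3,-23)

-7,-3,-23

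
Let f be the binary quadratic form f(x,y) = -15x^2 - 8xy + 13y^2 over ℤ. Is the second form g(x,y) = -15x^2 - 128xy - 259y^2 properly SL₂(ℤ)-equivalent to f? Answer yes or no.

D₁ = 844, D₂ = 844
river cycle of f (length 26): (13, 8, -15), (-15, 22, 6), (6, 26, -7), (-7, 16, 21), (21, 26, -2), (-2, 26, 21), (21, 16, -7), (-7, 26, 6), (6, 22, -15), (-15, 8, 13), … (16 more)
river cycle of g (length 26): (-15, 22, 6), (6, 26, -7), (-7, 16, 21), (21, 26, -2), (-2, 26, 21), (21, 16, -7), (-7, 26, 6), (6, 22, -15), (-15, 8, 13), (13, 18, -10), … (16 more)
cycles coincide ⇒ equivalent

yes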